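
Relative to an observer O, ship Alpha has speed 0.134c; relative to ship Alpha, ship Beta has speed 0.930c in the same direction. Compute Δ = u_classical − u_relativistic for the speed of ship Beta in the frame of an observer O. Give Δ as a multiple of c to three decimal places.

Galilean: u_cl = 0.930 + 0.134 = 1.0640.
Relativistic: u_rel = (0.930 + 0.134) / (1 + 0.930·0.134) = 1.0640/1.1246 = 0.9461.
Δ = 1.0640 − 0.9461 = 0.1179.
(The classical prediction exceeds c; the relativistic result does not.)

Δ = 0.118c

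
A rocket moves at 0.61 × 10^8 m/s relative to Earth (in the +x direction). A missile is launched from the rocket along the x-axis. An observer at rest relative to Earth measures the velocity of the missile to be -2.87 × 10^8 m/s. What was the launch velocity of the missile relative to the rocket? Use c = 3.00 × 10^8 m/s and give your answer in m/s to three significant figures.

v = 0.203c, u = -0.957c.
Invert the composition law: u' = (u − v)/(1 − uv/c²).
u' = (-0.957 − 0.203) / (1 − (-0.957)(0.203)) = -1.1600/1.1945 = -0.9711.
u' = -0.9711 × 3.00 × 10^8 m/s.

-2.91 × 10^8 m/s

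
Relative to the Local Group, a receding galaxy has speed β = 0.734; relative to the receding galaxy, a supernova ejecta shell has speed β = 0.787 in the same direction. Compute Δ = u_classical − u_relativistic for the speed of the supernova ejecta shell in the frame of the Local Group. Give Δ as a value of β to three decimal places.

Δ = 0.557

Galilean: u_cl = 0.787 + 0.734 = 1.5210.
Relativistic: u_rel = (0.787 + 0.734) / (1 + 0.787·0.734) = 1.5210/1.5777 = 0.9641.
Δ = 1.5210 − 0.9641 = 0.5569.
(The classical prediction exceeds c; the relativistic result does not.)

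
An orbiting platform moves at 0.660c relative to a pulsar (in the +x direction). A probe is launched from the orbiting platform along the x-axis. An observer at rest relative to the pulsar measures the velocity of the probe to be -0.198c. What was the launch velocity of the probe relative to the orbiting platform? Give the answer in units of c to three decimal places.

-0.759c

Invert the composition law: u' = (u − v)/(1 − uv/c²).
u' = (-0.198 − 0.660) / (1 − (-0.198)(0.660)) = -0.8580/1.1307 = -0.7588.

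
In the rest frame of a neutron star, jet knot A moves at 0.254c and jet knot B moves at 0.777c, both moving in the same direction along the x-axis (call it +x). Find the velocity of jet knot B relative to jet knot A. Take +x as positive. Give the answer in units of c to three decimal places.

β_A = 0.254, β_B = 0.777.
Transform to A's frame with the inverse velocity-addition law: u' = (u − v)/(1 − uv/c²), taking u = β_B and v = β_A.
u' = (0.777 − 0.254) / (1 − (0.254)(0.777)) = 0.5230/0.8026 = 0.6516.

+0.652c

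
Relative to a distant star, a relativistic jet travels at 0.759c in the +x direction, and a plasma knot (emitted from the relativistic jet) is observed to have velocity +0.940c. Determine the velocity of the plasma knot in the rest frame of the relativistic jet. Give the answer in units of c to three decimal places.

Invert the composition law: u' = (u − v)/(1 − uv/c²).
u' = (0.940 − 0.759) / (1 − (0.940)(0.759)) = 0.1810/0.2865 = 0.6317.

+0.632c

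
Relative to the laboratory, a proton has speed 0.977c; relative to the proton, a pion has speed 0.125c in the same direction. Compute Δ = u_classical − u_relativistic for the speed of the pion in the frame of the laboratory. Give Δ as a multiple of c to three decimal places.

Galilean: u_cl = 0.125 + 0.977 = 1.1020.
Relativistic: u_rel = (0.125 + 0.977) / (1 + 0.125·0.977) = 1.1020/1.1221 = 0.9821.
Δ = 1.1020 − 0.9821 = 0.1199.
(The classical prediction exceeds c; the relativistic result does not.)

Δ = 0.120c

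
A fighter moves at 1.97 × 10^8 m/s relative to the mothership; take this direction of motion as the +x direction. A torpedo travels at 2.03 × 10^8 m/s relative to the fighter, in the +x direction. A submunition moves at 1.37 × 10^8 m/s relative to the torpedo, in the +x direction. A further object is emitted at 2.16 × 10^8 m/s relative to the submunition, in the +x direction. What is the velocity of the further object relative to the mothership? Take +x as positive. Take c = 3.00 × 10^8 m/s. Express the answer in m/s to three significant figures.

2.99 × 10^8 m/s

Apply u = (u' + v)/(1 + u'v/c²) successively, working outward toward the mothership.
(Dividing each given speed by c = 3.00 × 10^8 m/s to work in units of c.)
Start: velocity of the fighter relative to the mothership = 0.6567c.
Compose with the torpedo (u' = 0.677 in the fighter frame): u_1 = (0.677 + 0.657) / (1 + 0.677·0.657) = 1.3333/1.4443 = 0.9231.
Compose with the submunition (u' = 0.457 in the torpedo frame): u_2 = (0.457 + 0.923) / (1 + 0.457·0.923) = 1.3798/1.4216 = 0.9706.
Compose with the further object (u' = 0.720 in the submunition frame): u_3 = (0.720 + 0.971) / (1 + 0.720·0.971) = 1.6906/1.6988 = 0.9952.
So u = 0.9952 × 3.00 × 10^8 m/s.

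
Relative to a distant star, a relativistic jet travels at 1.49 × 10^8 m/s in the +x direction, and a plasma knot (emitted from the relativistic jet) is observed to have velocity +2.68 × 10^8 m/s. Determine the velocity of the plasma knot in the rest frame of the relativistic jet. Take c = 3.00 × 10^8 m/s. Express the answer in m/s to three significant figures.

+2.14 × 10^8 m/s

v = 0.497c, u = 0.893c.
Invert the composition law: u' = (u − v)/(1 − uv/c²).
u' = (0.893 − 0.497) / (1 − (0.893)(0.497)) = 0.3967/0.5563 = 0.7130.
u' = 0.7130 × 3.00 × 10^8 m/s.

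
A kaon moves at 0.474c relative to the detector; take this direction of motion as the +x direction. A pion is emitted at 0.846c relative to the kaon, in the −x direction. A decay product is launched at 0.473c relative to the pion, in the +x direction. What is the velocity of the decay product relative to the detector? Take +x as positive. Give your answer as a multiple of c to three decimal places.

-0.210c

Apply u = (u' + v)/(1 + u'v/c²) successively, working outward toward the detector.
Start: velocity of the kaon relative to the detector = 0.4740c.
Compose with the pion (u' = -0.846 in the kaon frame): u_1 = (-0.846 + 0.474) / (1 + (-0.846)·0.474) = -0.3720/0.5990 = -0.6210.
Compose with the decay product (u' = 0.473 in the pion frame): u_2 = (0.473 + (-0.621)) / (1 + 0.473·(-0.621)) = -0.1480/0.7062 = -0.2096.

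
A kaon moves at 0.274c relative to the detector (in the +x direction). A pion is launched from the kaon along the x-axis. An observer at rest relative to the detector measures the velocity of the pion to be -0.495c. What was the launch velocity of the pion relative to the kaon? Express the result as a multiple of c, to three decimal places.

Invert the composition law: u' = (u − v)/(1 − uv/c²).
u' = (-0.495 − 0.274) / (1 − (-0.495)(0.274)) = -0.7690/1.1356 = -0.6772.

-0.677c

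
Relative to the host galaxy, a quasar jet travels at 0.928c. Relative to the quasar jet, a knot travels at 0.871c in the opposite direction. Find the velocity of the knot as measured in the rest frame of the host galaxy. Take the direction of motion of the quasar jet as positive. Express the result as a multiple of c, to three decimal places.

+0.297c

With v = 0.928 and u' = -0.871 (in units of c),
u = (u' + v)/(1 + u'v/c²):
u = (-0.871 + 0.928) / (1 + (-0.871)·0.928) = 0.0570/0.1917 = 0.2973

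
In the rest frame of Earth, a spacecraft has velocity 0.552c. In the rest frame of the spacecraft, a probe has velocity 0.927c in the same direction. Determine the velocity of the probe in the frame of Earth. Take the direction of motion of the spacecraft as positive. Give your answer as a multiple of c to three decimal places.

With v = 0.552 and u' = 0.927 (in units of c),
u = (u' + v)/(1 + u'v/c²):
u = (0.927 + 0.552) / (1 + 0.927·0.552) = 1.4790/1.5117 = 0.9784

0.978c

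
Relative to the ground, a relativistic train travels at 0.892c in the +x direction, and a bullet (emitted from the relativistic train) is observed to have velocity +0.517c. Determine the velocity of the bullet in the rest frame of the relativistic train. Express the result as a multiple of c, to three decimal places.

-0.696c

Invert the composition law: u' = (u − v)/(1 − uv/c²).
u' = (0.517 − 0.892) / (1 − (0.517)(0.892)) = -0.3750/0.5388 = -0.6959.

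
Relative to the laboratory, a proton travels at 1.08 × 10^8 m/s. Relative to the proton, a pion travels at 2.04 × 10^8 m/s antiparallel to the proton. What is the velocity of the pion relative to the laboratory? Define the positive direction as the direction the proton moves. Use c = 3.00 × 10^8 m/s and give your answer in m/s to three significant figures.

-1.27 × 10^8 m/s

In units of c (dividing by 3.00 × 10^8 m/s): v = 0.360, u' = -0.680.
u = (u' + v)/(1 + u'v/c²):
u = (-0.680 + 0.360) / (1 + (-0.680)·0.360) = -0.3200/0.7552 = -0.4237
Converting back: u = -0.4237 × 3.00 × 10^8 m/s.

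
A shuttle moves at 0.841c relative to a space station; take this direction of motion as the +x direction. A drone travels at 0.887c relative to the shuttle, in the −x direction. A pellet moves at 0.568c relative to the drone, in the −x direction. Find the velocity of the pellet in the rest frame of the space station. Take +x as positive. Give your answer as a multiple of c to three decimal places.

-0.679c

Apply u = (u' + v)/(1 + u'v/c²) successively, working outward toward the space station.
Start: velocity of the shuttle relative to the space station = 0.8410c.
Compose with the drone (u' = -0.887 in the shuttle frame): u_1 = (-0.887 + 0.841) / (1 + (-0.887)·0.841) = -0.0460/0.2540 = -0.1811.
Compose with the pellet (u' = -0.568 in the drone frame): u_2 = (-0.568 + (-0.181)) / (1 + (-0.568)·(-0.181)) = -0.7491/1.1029 = -0.6792.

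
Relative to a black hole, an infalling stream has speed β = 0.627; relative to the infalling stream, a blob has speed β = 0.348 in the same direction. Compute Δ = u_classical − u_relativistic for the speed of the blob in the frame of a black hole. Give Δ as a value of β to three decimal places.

Δ = 0.175

Galilean: u_cl = 0.348 + 0.627 = 0.9750.
Relativistic: u_rel = (0.348 + 0.627) / (1 + 0.348·0.627) = 0.9750/1.2182 = 0.8004.
Δ = 0.9750 − 0.8004 = 0.1746.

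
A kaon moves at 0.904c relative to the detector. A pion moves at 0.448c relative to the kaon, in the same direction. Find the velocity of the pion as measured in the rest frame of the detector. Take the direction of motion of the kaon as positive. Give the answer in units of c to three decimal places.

With v = 0.904 and u' = 0.448 (in units of c),
u = (u' + v)/(1 + u'v/c²):
u = (0.448 + 0.904) / (1 + 0.448·0.904) = 1.3520/1.4050 = 0.9623
(Galilean addition would give +1.352c, exceeding c.)

0.962c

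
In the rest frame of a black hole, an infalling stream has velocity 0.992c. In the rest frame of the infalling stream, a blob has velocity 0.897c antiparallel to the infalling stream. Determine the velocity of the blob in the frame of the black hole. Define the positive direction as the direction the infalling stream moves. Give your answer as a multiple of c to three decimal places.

+0.862c

With v = 0.992 and u' = -0.897 (in units of c),
u = (u' + v)/(1 + u'v/c²):
u = (-0.897 + 0.992) / (1 + (-0.897)·0.992) = 0.0950/0.1102 = 0.8623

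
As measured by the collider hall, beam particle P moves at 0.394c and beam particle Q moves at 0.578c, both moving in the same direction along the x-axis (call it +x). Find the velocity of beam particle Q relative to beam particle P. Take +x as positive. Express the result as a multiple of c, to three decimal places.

+0.238c

β_A = 0.394, β_B = 0.578.
Transform to A's frame with the inverse velocity-addition law: u' = (u − v)/(1 − uv/c²), taking u = β_B and v = β_A.
u' = (0.578 − 0.394) / (1 − (0.394)(0.578)) = 0.1840/0.7723 = 0.2383.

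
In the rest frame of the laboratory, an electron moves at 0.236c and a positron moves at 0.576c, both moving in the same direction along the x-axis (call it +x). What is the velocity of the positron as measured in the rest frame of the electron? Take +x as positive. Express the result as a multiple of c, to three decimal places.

β_A = 0.236, β_B = 0.576.
Transform to A's frame with the inverse velocity-addition law: u' = (u − v)/(1 − uv/c²), taking u = β_B and v = β_A.
u' = (0.576 − 0.236) / (1 − (0.236)(0.576)) = 0.3400/0.8641 = 0.3935.

+0.393c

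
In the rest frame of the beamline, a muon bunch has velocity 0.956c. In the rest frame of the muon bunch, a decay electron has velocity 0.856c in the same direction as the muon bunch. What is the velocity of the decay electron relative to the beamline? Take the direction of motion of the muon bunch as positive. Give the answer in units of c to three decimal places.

0.997c

With v = 0.956 and u' = 0.856 (in units of c),
u = (u' + v)/(1 + u'v/c²):
u = (0.856 + 0.956) / (1 + 0.856·0.956) = 1.8120/1.8183 = 0.9965
(Galilean addition would give +1.812c, exceeding c.)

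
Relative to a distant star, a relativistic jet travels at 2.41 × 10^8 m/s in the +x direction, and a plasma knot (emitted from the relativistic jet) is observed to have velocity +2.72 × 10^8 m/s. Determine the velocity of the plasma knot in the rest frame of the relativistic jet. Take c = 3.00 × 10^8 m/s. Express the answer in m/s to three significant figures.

v = 0.803c, u = 0.907c.
Invert the composition law: u' = (u − v)/(1 − uv/c²).
u' = (0.907 − 0.803) / (1 − (0.907)(0.803)) = 0.1033/0.2716 = 0.3804.
u' = 0.3804 × 3.00 × 10^8 m/s.

+1.14 × 10^8 m/s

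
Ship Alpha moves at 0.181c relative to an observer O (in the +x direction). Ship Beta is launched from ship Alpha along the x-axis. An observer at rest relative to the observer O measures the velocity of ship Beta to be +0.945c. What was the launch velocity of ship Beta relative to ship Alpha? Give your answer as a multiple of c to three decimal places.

+0.922c

Invert the composition law: u' = (u − v)/(1 − uv/c²).
u' = (0.945 − 0.181) / (1 − (0.945)(0.181)) = 0.7640/0.8290 = 0.9216.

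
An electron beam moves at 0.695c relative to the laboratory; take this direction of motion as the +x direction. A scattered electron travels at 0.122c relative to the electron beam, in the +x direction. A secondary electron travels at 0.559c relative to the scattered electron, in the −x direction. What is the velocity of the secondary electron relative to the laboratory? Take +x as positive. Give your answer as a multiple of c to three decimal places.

Apply u = (u' + v)/(1 + u'v/c²) successively, working outward toward the laboratory.
Start: velocity of the electron beam relative to the laboratory = 0.6950c.
Compose with the scattered electron (u' = 0.122 in the electron beam frame): u_1 = (0.122 + 0.695) / (1 + 0.122·0.695) = 0.8170/1.0848 = 0.7531.
Compose with the secondary electron (u' = -0.559 in the scattered electron frame): u_2 = (-0.559 + 0.753) / (1 + (-0.559)·0.753) = 0.1941/0.5790 = 0.3353.

+0.335c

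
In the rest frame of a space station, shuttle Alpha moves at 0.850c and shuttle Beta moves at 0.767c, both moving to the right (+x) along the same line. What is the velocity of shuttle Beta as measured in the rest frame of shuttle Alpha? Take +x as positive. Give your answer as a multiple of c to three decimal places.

-0.238c

β_A = 0.850, β_B = 0.767.
Transform to A's frame with the inverse velocity-addition law: u' = (u − v)/(1 − uv/c²), taking u = β_B and v = β_A.
u' = (0.767 − 0.850) / (1 − (0.850)(0.767)) = -0.0830/0.3481 = -0.2385.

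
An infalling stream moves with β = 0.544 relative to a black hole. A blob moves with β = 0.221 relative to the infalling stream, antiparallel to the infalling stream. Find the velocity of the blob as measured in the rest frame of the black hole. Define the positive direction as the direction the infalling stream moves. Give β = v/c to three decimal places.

β = +0.367

With v = 0.544 and u' = -0.221 (in units of c),
u = (u' + v)/(1 + u'v/c²):
u = (-0.221 + 0.544) / (1 + (-0.221)·0.544) = 0.3230/0.8798 = 0.3671
(Galilean addition would give +0.323c.)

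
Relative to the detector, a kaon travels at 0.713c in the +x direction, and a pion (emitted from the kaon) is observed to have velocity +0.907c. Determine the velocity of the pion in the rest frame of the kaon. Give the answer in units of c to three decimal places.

+0.549c

Invert the composition law: u' = (u − v)/(1 − uv/c²).
u' = (0.907 − 0.713) / (1 − (0.907)(0.713)) = 0.1940/0.3533 = 0.5491.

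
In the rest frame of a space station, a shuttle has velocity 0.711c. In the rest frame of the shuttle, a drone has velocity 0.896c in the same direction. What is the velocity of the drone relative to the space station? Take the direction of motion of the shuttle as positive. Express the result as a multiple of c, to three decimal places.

0.982c

With v = 0.711 and u' = 0.896 (in units of c),
u = (u' + v)/(1 + u'v/c²):
u = (0.896 + 0.711) / (1 + 0.896·0.711) = 1.6070/1.6371 = 0.9816
(Galilean addition would give +1.607c, exceeding c.)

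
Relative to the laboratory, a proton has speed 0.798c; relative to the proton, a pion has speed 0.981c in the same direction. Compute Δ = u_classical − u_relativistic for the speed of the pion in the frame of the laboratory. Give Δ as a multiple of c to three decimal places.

Galilean: u_cl = 0.981 + 0.798 = 1.7790.
Relativistic: u_rel = (0.981 + 0.798) / (1 + 0.981·0.798) = 1.7790/1.7828 = 0.9978.
Δ = 1.7790 − 0.9978 = 0.7812.
(The classical prediction exceeds c; the relativistic result does not.)

Δ = 0.781c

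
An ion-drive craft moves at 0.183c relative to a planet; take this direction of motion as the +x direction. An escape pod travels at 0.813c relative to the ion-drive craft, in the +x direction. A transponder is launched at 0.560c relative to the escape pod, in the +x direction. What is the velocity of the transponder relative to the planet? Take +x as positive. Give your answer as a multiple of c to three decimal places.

Apply u = (u' + v)/(1 + u'v/c²) successively, working outward toward the planet.
Start: velocity of the ion-drive craft relative to the planet = 0.1830c.
Compose with the escape pod (u' = 0.813 in the ion-drive craft frame): u_1 = (0.813 + 0.183) / (1 + 0.813·0.183) = 0.9960/1.1488 = 0.8670.
Compose with the transponder (u' = 0.560 in the escape pod frame): u_2 = (0.560 + 0.867) / (1 + 0.560·0.867) = 1.4270/1.4855 = 0.9606.

0.961c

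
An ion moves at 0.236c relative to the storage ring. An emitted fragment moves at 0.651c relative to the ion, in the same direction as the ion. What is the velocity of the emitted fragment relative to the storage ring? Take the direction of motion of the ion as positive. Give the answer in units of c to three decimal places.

With v = 0.236 and u' = 0.651 (in units of c),
u = (u' + v)/(1 + u'v/c²):
u = (0.651 + 0.236) / (1 + 0.651·0.236) = 0.8870/1.1536 = 0.7689

0.769c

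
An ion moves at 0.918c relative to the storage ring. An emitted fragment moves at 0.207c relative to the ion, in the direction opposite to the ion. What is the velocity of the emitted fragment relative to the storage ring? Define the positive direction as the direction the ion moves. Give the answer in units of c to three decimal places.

With v = 0.918 and u' = -0.207 (in units of c),
u = (u' + v)/(1 + u'v/c²):
u = (-0.207 + 0.918) / (1 + (-0.207)·0.918) = 0.7110/0.8100 = 0.8778

+0.878c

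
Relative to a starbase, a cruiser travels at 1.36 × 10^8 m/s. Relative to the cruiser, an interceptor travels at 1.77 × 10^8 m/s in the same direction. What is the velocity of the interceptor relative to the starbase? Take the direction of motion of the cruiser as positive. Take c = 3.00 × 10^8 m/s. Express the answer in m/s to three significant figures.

2.47 × 10^8 m/s

In units of c (dividing by 3.00 × 10^8 m/s): v = 0.453, u' = 0.590.
u = (u' + v)/(1 + u'v/c²):
u = (0.590 + 0.453) / (1 + 0.590·0.453) = 1.0433/1.2675 = 0.8232
(Galilean addition would give +1.043c, exceeding c.)
Converting back: u = 0.8232 × 3.00 × 10^8 m/s.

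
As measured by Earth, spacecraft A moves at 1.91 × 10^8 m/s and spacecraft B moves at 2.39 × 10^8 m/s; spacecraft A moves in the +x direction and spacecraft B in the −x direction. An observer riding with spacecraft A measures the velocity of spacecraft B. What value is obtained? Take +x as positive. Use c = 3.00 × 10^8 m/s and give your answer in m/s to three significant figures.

β_A = 0.637, β_B = -0.797 (dividing each by c = 3.00 × 10^8 m/s).
Transform to A's frame with the inverse velocity-addition law: u' = (u − v)/(1 − uv/c²), taking u = β_B and v = β_A.
u' = (-0.797 − 0.637) / (1 − (0.637)(-0.797)) = -1.4333/1.5072 = -0.9510.
u' = -0.9510 × 3.00 × 10^8 m/s.

-2.85 × 10^8 m/s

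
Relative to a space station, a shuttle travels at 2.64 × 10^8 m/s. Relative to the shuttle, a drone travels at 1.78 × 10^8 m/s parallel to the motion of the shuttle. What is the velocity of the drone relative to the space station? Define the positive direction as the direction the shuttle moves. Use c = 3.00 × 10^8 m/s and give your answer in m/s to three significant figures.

In units of c (dividing by 3.00 × 10^8 m/s): v = 0.880, u' = 0.593.
u = (u' + v)/(1 + u'v/c²):
u = (0.593 + 0.880) / (1 + 0.593·0.880) = 1.4733/1.5221 = 0.9679
(Galilean addition would give +1.473c, exceeding c.)
Converting back: u = 0.9679 × 3.00 × 10^8 m/s.

2.90 × 10^8 m/s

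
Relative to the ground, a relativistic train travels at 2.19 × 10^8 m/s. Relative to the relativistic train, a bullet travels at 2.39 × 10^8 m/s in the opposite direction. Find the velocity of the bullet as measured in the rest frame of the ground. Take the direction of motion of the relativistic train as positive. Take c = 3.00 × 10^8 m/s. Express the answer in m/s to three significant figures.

-4.78 × 10^7 m/s

In units of c (dividing by 3.00 × 10^8 m/s): v = 0.730, u' = -0.797.
u = (u' + v)/(1 + u'v/c²):
u = (-0.797 + 0.730) / (1 + (-0.797)·0.730) = -0.0667/0.4184 = -0.1593
Converting back: u = -0.1593 × 3.00 × 10^8 m/s.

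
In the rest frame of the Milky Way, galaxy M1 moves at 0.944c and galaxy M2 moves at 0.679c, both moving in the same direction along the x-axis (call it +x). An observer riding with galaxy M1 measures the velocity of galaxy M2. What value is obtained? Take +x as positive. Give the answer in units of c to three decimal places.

β_A = 0.944, β_B = 0.679.
Transform to A's frame with the inverse velocity-addition law: u' = (u − v)/(1 − uv/c²), taking u = β_B and v = β_A.
u' = (0.679 − 0.944) / (1 − (0.944)(0.679)) = -0.2650/0.3590 = -0.7381.

-0.738c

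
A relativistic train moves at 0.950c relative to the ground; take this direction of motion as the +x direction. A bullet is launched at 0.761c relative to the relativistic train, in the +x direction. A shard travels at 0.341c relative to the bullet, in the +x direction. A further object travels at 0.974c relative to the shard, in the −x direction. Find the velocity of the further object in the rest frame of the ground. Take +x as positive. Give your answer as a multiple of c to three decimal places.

Apply u = (u' + v)/(1 + u'v/c²) successively, working outward toward the ground.
Start: velocity of the relativistic train relative to the ground = 0.9500c.
Compose with the bullet (u' = 0.761 in the relativistic train frame): u_1 = (0.761 + 0.950) / (1 + 0.761·0.950) = 1.7110/1.7229 = 0.9931.
Compose with the shard (u' = 0.341 in the bullet frame): u_2 = (0.341 + 0.993) / (1 + 0.341·0.993) = 1.3341/1.3386 = 0.9966.
Compose with the further object (u' = -0.974 in the shard frame): u_3 = (-0.974 + 0.997) / (1 + (-0.974)·0.997) = 0.0226/0.0293 = 0.7702.

+0.770c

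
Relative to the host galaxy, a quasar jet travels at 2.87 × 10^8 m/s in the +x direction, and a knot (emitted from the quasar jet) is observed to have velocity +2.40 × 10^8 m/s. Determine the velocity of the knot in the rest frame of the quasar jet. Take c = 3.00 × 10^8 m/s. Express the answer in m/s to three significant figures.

-2.00 × 10^8 m/s

v = 0.957c, u = 0.800c.
Invert the composition law: u' = (u − v)/(1 − uv/c²).
u' = (0.800 − 0.957) / (1 − (0.800)(0.957)) = -0.1567/0.2347 = -0.6676.
u' = -0.6676 × 3.00 × 10^8 m/s.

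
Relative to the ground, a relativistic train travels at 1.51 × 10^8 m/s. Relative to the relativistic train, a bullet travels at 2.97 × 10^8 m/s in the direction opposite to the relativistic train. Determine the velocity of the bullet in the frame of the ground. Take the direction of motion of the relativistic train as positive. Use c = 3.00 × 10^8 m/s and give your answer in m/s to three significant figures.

In units of c (dividing by 3.00 × 10^8 m/s): v = 0.503, u' = -0.990.
u = (u' + v)/(1 + u'v/c²):
u = (-0.990 + 0.503) / (1 + (-0.990)·0.503) = -0.4867/0.5017 = -0.9700
(Galilean addition would give -0.487c.)
Converting back: u = -0.9700 × 3.00 × 10^8 m/s.

-2.91 × 10^8 m/s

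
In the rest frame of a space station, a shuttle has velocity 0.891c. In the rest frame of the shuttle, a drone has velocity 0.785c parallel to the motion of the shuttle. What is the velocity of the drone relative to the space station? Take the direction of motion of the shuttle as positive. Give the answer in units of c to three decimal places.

0.986c

With v = 0.891 and u' = 0.785 (in units of c),
u = (u' + v)/(1 + u'v/c²):
u = (0.785 + 0.891) / (1 + 0.785·0.891) = 1.6760/1.6994 = 0.9862
(Galilean addition would give +1.676c, exceeding c.)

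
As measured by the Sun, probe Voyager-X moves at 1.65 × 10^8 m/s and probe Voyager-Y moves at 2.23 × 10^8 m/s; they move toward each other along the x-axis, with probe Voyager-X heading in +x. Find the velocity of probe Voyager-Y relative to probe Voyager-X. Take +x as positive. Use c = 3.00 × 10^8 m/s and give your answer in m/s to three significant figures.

-2.75 × 10^8 m/s

β_A = 0.550, β_B = -0.743 (dividing each by c = 3.00 × 10^8 m/s).
Transform to A's frame with the inverse velocity-addition law: u' = (u − v)/(1 − uv/c²), taking u = β_B and v = β_A.
u' = (-0.743 − 0.550) / (1 − (0.550)(-0.743)) = -1.2933/1.4088 = -0.9180.
u' = -0.9180 × 3.00 × 10^8 m/s.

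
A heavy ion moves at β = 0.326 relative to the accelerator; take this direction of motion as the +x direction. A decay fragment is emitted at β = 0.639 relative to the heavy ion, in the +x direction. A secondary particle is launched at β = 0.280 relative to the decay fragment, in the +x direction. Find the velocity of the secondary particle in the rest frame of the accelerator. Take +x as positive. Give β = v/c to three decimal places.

β = 0.882

Apply u = (u' + v)/(1 + u'v/c²) successively, working outward toward the accelerator.
Start: velocity of the heavy ion relative to the accelerator = 0.3260c.
Compose with the decay fragment (u' = 0.639 in the heavy ion frame): u_1 = (0.639 + 0.326) / (1 + 0.639·0.326) = 0.9650/1.2083 = 0.7986.
Compose with the secondary particle (u' = 0.280 in the decay fragment frame): u_2 = (0.280 + 0.799) / (1 + 0.280·0.799) = 1.0786/1.2236 = 0.8815.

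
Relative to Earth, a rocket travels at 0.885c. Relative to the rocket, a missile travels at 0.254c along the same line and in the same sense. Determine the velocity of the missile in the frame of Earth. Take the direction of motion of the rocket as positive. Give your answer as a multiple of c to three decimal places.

With v = 0.885 and u' = 0.254 (in units of c),
u = (u' + v)/(1 + u'v/c²):
u = (0.254 + 0.885) / (1 + 0.254·0.885) = 1.1390/1.2248 = 0.9300

0.930c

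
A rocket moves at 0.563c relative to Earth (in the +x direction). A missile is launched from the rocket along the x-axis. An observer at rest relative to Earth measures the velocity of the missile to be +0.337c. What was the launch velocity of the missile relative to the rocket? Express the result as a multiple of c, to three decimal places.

-0.279c

Invert the composition law: u' = (u − v)/(1 − uv/c²).
u' = (0.337 − 0.563) / (1 − (0.337)(0.563)) = -0.2260/0.8103 = -0.2789.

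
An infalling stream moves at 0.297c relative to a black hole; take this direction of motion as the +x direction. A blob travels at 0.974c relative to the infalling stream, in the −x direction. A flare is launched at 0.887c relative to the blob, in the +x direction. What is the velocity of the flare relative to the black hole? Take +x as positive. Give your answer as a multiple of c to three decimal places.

Apply u = (u' + v)/(1 + u'v/c²) successively, working outward toward the black hole.
Start: velocity of the infalling stream relative to the black hole = 0.2970c.
Compose with the blob (u' = -0.974 in the infalling stream frame): u_1 = (-0.974 + 0.297) / (1 + (-0.974)·0.297) = -0.6770/0.7107 = -0.9526.
Compose with the flare (u' = 0.887 in the blob frame): u_2 = (0.887 + (-0.953)) / (1 + 0.887·(-0.953)) = -0.0656/0.1551 = -0.4227.

-0.423c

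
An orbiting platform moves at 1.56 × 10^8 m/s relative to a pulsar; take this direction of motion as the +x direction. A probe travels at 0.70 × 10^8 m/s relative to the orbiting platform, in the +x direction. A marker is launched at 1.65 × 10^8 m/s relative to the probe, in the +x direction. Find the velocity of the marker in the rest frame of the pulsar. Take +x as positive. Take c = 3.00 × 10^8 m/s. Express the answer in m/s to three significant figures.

2.68 × 10^8 m/s

Apply u = (u' + v)/(1 + u'v/c²) successively, working outward toward the pulsar.
(Dividing each given speed by c = 3.00 × 10^8 m/s to work in units of c.)
Start: velocity of the orbiting platform relative to the pulsar = 0.5200c.
Compose with the probe (u' = 0.233 in the orbiting platform frame): u_1 = (0.233 + 0.520) / (1 + 0.233·0.520) = 0.7533/1.1213 = 0.6718.
Compose with the marker (u' = 0.550 in the probe frame): u_2 = (0.550 + 0.672) / (1 + 0.550·0.672) = 1.2218/1.3695 = 0.8922.
So u = 0.8922 × 3.00 × 10^8 m/s.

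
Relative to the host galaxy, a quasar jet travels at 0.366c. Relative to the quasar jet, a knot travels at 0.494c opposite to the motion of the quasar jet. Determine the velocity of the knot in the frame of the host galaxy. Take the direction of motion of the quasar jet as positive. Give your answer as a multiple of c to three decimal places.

-0.156c

With v = 0.366 and u' = -0.494 (in units of c),
u = (u' + v)/(1 + u'v/c²):
u = (-0.494 + 0.366) / (1 + (-0.494)·0.366) = -0.1280/0.8192 = -0.1563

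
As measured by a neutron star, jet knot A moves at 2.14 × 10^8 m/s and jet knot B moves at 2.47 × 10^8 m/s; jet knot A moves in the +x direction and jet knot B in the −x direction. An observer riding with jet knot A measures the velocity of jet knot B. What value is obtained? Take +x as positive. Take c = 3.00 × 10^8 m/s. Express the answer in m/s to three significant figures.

-2.90 × 10^8 m/s

β_A = 0.713, β_B = -0.823 (dividing each by c = 3.00 × 10^8 m/s).
Transform to A's frame with the inverse velocity-addition law: u' = (u − v)/(1 − uv/c²), taking u = β_B and v = β_A.
u' = (-0.823 − 0.713) / (1 − (0.713)(-0.823)) = -1.5367/1.5873 = -0.9681.
u' = -0.9681 × 3.00 × 10^8 m/s.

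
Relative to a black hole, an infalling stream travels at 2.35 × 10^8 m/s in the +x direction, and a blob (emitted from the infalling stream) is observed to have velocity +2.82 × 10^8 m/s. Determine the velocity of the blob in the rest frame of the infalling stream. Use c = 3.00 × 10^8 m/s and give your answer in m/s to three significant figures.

v = 0.783c, u = 0.940c.
Invert the composition law: u' = (u − v)/(1 − uv/c²).
u' = (0.940 − 0.783) / (1 − (0.940)(0.783)) = 0.1567/0.2637 = 0.5942.
u' = 0.5942 × 3.00 × 10^8 m/s.

+1.78 × 10^8 m/s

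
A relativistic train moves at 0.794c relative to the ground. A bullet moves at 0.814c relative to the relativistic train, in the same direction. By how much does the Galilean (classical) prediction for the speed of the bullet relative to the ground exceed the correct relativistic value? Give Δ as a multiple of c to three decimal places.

Galilean: u_cl = 0.814 + 0.794 = 1.6080.
Relativistic: u_rel = (0.814 + 0.794) / (1 + 0.814·0.794) = 1.6080/1.6463 = 0.9767.
Δ = 1.6080 − 0.9767 = 0.6313.
(The classical prediction exceeds c; the relativistic result does not.)

Δ = 0.631c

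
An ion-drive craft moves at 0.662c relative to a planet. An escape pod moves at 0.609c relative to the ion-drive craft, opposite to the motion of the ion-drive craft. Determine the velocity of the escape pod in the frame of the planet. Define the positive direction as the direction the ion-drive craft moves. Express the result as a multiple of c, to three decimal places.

+0.089c

With v = 0.662 and u' = -0.609 (in units of c),
u = (u' + v)/(1 + u'v/c²):
u = (-0.609 + 0.662) / (1 + (-0.609)·0.662) = 0.0530/0.5968 = 0.0888
(Galilean addition would give +0.053c.)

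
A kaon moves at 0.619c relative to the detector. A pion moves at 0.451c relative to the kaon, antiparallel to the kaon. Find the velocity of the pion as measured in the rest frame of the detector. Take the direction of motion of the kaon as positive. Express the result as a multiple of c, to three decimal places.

+0.233c

With v = 0.619 and u' = -0.451 (in units of c),
u = (u' + v)/(1 + u'v/c²):
u = (-0.451 + 0.619) / (1 + (-0.451)·0.619) = 0.1680/0.7208 = 0.2331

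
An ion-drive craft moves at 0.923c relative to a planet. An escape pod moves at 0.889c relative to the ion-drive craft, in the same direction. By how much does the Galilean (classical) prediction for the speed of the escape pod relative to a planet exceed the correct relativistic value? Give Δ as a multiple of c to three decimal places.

Δ = 0.817c

Galilean: u_cl = 0.889 + 0.923 = 1.8120.
Relativistic: u_rel = (0.889 + 0.923) / (1 + 0.889·0.923) = 1.8120/1.8205 = 0.9953.
Δ = 1.8120 − 0.9953 = 0.8167.
(The classical prediction exceeds c; the relativistic result does not.)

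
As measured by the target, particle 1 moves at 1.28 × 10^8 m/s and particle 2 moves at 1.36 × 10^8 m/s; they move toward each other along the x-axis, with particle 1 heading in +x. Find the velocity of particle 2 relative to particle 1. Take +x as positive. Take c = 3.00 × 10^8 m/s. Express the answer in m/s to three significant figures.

β_A = 0.427, β_B = -0.453 (dividing each by c = 3.00 × 10^8 m/s).
Transform to A's frame with the inverse velocity-addition law: u' = (u − v)/(1 − uv/c²), taking u = β_B and v = β_A.
u' = (-0.453 − 0.427) / (1 − (0.427)(-0.453)) = -0.8800/1.1934 = -0.7374.
u' = -0.7374 × 3.00 × 10^8 m/s.

-2.21 × 10^8 m/s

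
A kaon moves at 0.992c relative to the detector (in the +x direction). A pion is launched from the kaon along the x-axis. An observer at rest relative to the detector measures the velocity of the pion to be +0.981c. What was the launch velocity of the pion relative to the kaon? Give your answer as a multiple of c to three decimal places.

-0.410c

Invert the composition law: u' = (u − v)/(1 − uv/c²).
u' = (0.981 − 0.992) / (1 − (0.981)(0.992)) = -0.0110/0.0268 = -0.4097.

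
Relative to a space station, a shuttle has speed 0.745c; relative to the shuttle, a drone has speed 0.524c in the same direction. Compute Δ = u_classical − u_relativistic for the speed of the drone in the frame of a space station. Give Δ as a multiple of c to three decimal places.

Galilean: u_cl = 0.524 + 0.745 = 1.2690.
Relativistic: u_rel = (0.524 + 0.745) / (1 + 0.524·0.745) = 1.2690/1.3904 = 0.9127.
Δ = 1.2690 − 0.9127 = 0.3563.
(The classical prediction exceeds c; the relativistic result does not.)

Δ = 0.356c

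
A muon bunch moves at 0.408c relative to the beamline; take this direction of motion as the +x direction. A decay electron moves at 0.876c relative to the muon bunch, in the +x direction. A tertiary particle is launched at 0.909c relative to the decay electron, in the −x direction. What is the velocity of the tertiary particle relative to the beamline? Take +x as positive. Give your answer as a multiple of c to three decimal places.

Apply u = (u' + v)/(1 + u'v/c²) successively, working outward toward the beamline.
Start: velocity of the muon bunch relative to the beamline = 0.4080c.
Compose with the decay electron (u' = 0.876 in the muon bunch frame): u_1 = (0.876 + 0.408) / (1 + 0.876·0.408) = 1.2840/1.3574 = 0.9459.
Compose with the tertiary particle (u' = -0.909 in the decay electron frame): u_2 = (-0.909 + 0.946) / (1 + (-0.909)·0.946) = 0.0369/0.1402 = 0.2634.

+0.263c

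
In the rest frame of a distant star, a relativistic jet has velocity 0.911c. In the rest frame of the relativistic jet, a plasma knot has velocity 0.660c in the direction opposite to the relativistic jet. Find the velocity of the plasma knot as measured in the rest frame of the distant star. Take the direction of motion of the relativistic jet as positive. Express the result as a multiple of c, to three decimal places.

+0.629c

With v = 0.911 and u' = -0.660 (in units of c),
u = (u' + v)/(1 + u'v/c²):
u = (-0.660 + 0.911) / (1 + (-0.660)·0.911) = 0.2510/0.3987 = 0.6295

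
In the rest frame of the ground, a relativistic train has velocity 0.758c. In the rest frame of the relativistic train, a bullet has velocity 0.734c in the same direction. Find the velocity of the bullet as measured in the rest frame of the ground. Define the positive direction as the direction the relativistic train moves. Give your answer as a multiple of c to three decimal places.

With v = 0.758 and u' = 0.734 (in units of c),
u = (u' + v)/(1 + u'v/c²):
u = (0.734 + 0.758) / (1 + 0.734·0.758) = 1.4920/1.5564 = 0.9586
(Galilean addition would give +1.492c, exceeding c.)

0.959c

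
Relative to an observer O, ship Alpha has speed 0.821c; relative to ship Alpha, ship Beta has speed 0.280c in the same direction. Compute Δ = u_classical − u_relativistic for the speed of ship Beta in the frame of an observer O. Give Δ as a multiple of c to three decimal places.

Galilean: u_cl = 0.280 + 0.821 = 1.1010.
Relativistic: u_rel = (0.280 + 0.821) / (1 + 0.280·0.821) = 1.1010/1.2299 = 0.8952.
Δ = 1.1010 − 0.8952 = 0.2058.
(The classical prediction exceeds c; the relativistic result does not.)

Δ = 0.206c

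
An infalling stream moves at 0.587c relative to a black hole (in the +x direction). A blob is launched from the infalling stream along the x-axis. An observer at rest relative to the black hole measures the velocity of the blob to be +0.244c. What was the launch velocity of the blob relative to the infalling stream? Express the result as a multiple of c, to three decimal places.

Invert the composition law: u' = (u − v)/(1 − uv/c²).
u' = (0.244 − 0.587) / (1 − (0.244)(0.587)) = -0.3430/0.8568 = -0.4003.

-0.400c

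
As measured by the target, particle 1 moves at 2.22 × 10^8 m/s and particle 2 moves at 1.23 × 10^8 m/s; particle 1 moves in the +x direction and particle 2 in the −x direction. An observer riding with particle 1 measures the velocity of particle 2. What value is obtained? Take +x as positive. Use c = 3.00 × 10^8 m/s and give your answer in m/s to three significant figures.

-2.65 × 10^8 m/s

β_A = 0.740, β_B = -0.410 (dividing each by c = 3.00 × 10^8 m/s).
Transform to A's frame with the inverse velocity-addition law: u' = (u − v)/(1 − uv/c²), taking u = β_B and v = β_A.
u' = (-0.410 − 0.740) / (1 − (0.740)(-0.410)) = -1.1500/1.3034 = -0.8823.
u' = -0.8823 × 3.00 × 10^8 m/s.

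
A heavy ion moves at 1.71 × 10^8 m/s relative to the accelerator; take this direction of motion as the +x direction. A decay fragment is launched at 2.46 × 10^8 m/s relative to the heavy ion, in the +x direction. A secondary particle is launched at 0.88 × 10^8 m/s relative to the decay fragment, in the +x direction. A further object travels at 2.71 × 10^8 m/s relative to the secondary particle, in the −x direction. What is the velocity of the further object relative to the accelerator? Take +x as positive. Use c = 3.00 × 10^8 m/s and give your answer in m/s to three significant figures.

Apply u = (u' + v)/(1 + u'v/c²) successively, working outward toward the accelerator.
(Dividing each given speed by c = 3.00 × 10^8 m/s to work in units of c.)
Start: velocity of the heavy ion relative to the accelerator = 0.5700c.
Compose with the decay fragment (u' = 0.820 in the heavy ion frame): u_1 = (0.820 + 0.570) / (1 + 0.820·0.570) = 1.3900/1.4674 = 0.9473.
Compose with the secondary particle (u' = 0.293 in the decay fragment frame): u_2 = (0.293 + 0.947) / (1 + 0.293·0.947) = 1.2406/1.2779 = 0.9708.
Compose with the further object (u' = -0.903 in the secondary particle frame): u_3 = (-0.903 + 0.971) / (1 + (-0.903)·0.971) = 0.0675/0.1230 = 0.5487.
So u = 0.5487 × 3.00 × 10^8 m/s.

+1.65 × 10^8 m/s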